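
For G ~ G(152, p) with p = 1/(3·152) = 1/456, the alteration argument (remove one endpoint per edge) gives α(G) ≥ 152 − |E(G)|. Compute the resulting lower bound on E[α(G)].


E[|E(G)|] = C(152, 2)·p = 11476 · (1/456) = 151/6.
E[α(G)] ≥ n − E[|E(G)|] = 152 − 151/6 = 761/6.
Numerically: ≈ 126.8333.
(This is only a lower bound; the true E[α(G)] may be larger.)

E[α(G)] ≥ 761/6 ≈ 126.8333.


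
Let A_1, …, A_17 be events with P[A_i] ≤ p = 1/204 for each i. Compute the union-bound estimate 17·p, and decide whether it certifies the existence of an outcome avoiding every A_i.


Union bound: P[∪_{i=1}^{17} A_i] ≤ Σ_i P[A_i] ≤ 17·p = 17·(1/204) = 1/12.
Numerically: 1/12 ≈ 0.08333.
Is 1/12 < 1? YES.
Since P[∪ A_i] ≤ 1/12 < 1, the complement has P[∩ A_i^c] ≥ 1 − 1/12 = 11/12 > 0, so some outcome avoids every A_i.

17·p = 1/12 ≈ 0.08333; existence CERTIFIED by the union bound.


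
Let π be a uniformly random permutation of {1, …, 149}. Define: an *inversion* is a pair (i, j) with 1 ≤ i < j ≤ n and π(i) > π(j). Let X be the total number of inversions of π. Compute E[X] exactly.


Write X = Σ X_I over the C(149, 2) = 11026 pairs i < j, with X_I the indicator of one inversion.
There are 11026 indicators.
For each fixed pair i < j, the values π(i) and π(j) are two distinct elements of {1, …, 149} in uniformly random order; by symmetry P[π(i) > π(j)] = 1/2.
By linearity: E[X] = 11026 · (1/2) = C(149, 2) · (1/2) = 11026/2 = 5513 ≈ 5513.000.

E[X] = 5513 = 5513.000.


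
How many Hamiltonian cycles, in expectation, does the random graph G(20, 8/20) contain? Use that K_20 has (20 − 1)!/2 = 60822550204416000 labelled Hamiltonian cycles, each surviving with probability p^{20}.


K_20 has (20 − 1)!/2 = 60822550204416000 labelled Hamiltonian cycles.
For each such Hamiltonian cycle H, let X_H = 1 if all 20 edges of H are present in G. Then P[X_H = 1] = p^{20} = (2/5)^{20} = 1048576/95367431640625.
By linearity: E[X] = Σ_H E[X_H] = 60822550204416000 · p^{20} = 60822550204416000 · 1048576/95367431640625 = 510216531225165692928/762939453125.
Numerically: E[X] ≈ 6.6875e+08.

E[X] = 60822550204416000 · (2/5)^{20} = 510216531225165692928/762939453125 ≈ 6.6875e+08.


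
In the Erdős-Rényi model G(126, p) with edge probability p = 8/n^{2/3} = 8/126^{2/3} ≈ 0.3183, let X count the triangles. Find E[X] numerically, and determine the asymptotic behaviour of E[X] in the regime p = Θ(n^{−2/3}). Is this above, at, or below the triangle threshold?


Number of potential triangles: C(126, 3) = 325500.
Each occurs with probability p³ ≈ (0.3183)³ ≈ 3.224994e-02.
By linearity: E[X] = C(126, 3)·p³ ≈ 325500 · 3.224994e-02 ≈ 10497.3545.
Since α = 2/3 < 1, p = c/n^{2/3} ≫ 1/n is above the triangle threshold p ~ 1/n. Asymptotically E[X] ~ (c³/6)·n^{3(1−α)} = (8³/6)·n^{1} → ∞; triangles are abundant w.h.p.

E[X] ≈ 10497.3545; in regime p = Θ(1/n^{2/3}) E[X] diverges (above the triangle threshold p ~ 1/n).


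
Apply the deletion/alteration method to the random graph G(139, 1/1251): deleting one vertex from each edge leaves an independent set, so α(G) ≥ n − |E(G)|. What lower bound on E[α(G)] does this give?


E[|E(G)|] = C(139, 2)·p = 9591 · (1/1251) = 23/3.
E[α(G)] ≥ n − E[|E(G)|] = 139 − 23/3 = 394/3.
Numerically: ≈ 131.3333.
(This is only a lower bound; the true E[α(G)] may be larger.)

E[α(G)] ≥ 394/3 ≈ 131.3333.


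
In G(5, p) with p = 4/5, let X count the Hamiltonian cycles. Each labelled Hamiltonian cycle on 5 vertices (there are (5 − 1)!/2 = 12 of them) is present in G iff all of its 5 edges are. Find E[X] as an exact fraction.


K_5 has (5 − 1)!/2 = 12 labelled Hamiltonian cycles.
For each such Hamiltonian cycle H, let X_H = 1 if all 5 edges of H are present in G. Then P[X_H = 1] = p^{5} = (4/5)^{5} = 1024/3125.
By linearity: E[X] = Σ_H E[X_H] = 12 · p^{5} = 12 · 1024/3125 = 12288/3125.
Numerically: E[X] ≈ 3.93.

E[X] = 12 · (4/5)^{5} = 12288/3125 ≈ 3.93.


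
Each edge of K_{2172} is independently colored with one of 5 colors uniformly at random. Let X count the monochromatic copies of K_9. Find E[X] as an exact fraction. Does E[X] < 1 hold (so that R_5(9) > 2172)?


E[X] = C(2172, 9) · 5^{1 − 36} = 2915866900084148060642020 · 5^{−35} = 2915866900084148060642020/2910383045673370361328125.
As a reduced fraction: E[X] = 583173380016829612128404/582076609134674072265625 ≈ 1.002.
Is E[X] < 1? NO.
Since E[X] ≥ 1, the first-moment bound is inconclusive at n = 2172; it does NOT by itself certify R_5(9) > 2172.

E[X] = 583173380016829612128404/582076609134674072265625 ≈ 1.002; E[X] ≥ 1; first-moment method inconclusive here.


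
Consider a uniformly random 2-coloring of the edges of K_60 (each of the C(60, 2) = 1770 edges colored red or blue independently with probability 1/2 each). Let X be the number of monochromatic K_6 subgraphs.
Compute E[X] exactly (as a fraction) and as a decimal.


Let X = Σ_S X_S over the C(60, 6) = 50063860 subsets S of size 6, where X_S = 1 if the K_6 on S is monochromatic.
For a fixed S, the K_6 on S has C(6, 2) = 15 edges. P[all 15 edges red] = (1/2)^15, and likewise for blue, so P[monochromatic] = 2·(1/2)^15 = 2^{1 − 15} = 1/16384.
Summing: E[X] = C(60, 6) · 2^{1 − 15} = 50063860 · 1/16384 = 12515965/4096.
Numerically: E[X] ≈ 3055.6555.

E[X] = C(60,6)·2^(1−C(6,2)) = 12515965/4096 ≈ 3055.6555.


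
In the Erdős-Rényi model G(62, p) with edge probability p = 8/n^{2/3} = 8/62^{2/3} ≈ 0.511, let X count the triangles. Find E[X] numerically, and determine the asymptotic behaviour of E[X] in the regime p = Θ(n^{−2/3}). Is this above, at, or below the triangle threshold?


Number of potential triangles: C(62, 3) = 37820.
Each occurs with probability p³ ≈ (0.511)³ ≈ 1.33195e-01.
By linearity: E[X] = C(62, 3)·p³ ≈ 37820 · 1.33195e-01 ≈ 5037.419.
Since α = 2/3 < 1, p = c/n^{2/3} ≫ 1/n is above the triangle threshold p ~ 1/n. Asymptotically E[X] ~ (c³/6)·n^{3(1−α)} = (8³/6)·n^{1} → ∞; triangles are abundant w.h.p.

E[X] ≈ 5037.419; in regime p = Θ(1/n^{2/3}) E[X] diverges (above the triangle threshold p ~ 1/n).


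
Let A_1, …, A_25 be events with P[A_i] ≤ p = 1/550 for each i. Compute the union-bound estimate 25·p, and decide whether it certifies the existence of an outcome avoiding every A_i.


Union bound: P[∪_{i=1}^{25} A_i] ≤ Σ_i P[A_i] ≤ 25·p = 25·(1/550) = 1/22.
Numerically: 1/22 ≈ 0.0455.
Is 1/22 < 1? YES.
Since P[∪ A_i] ≤ 1/22 < 1, the complement has P[∩ A_i^c] ≥ 1 − 1/22 = 21/22 > 0, so some outcome avoids every A_i.

25·p = 1/22 ≈ 0.0455; existence CERTIFIED by the union bound.


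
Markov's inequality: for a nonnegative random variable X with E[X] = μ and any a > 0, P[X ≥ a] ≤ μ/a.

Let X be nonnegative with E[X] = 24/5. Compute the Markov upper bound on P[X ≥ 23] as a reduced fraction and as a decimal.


μ = E[X] = 24/5, a = 23.
Markov: P[X ≥ 23] ≤ μ/a = (24/5)/23 = 24/115.
Numerically: ≈ 0.2087.
(Since a = 23 > μ = 4.8000, the bound 24/115 is < 1 and informative.)

P[X ≥ 23] ≤ 24/115 ≈ 0.2087.


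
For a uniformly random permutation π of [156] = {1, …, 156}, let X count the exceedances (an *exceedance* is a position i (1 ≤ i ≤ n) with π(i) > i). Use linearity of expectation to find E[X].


Write X = Σ_{i=1}^{156} X_i, where X_i = 1_{π(i) > i}.
For each fixed i, π(i) is uniform over {1, …, 156} (marginal of a uniform permutation), so P[π(i) > i] = (n − i)/n. Summing: Σ_{i=1}^{156} (n − i)/n = (0 + 1 + … + 155)/156 = 156(156 − 1)/(2·156) = (156 − 1)/2.
Hence E[X] = Σ_{i=1}^{156} (156 − i)/156 = 155/2 ≈ 77.500000.

E[X] = 155/2 = 77.500000.


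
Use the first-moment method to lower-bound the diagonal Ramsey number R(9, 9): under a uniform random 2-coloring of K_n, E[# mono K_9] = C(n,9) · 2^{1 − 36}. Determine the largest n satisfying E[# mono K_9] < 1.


We need C(n, 9) · 2^{1 − 36} < 1, i.e. C(n, 9) < 2^{36 − 1} = 34359738368.
Check values of n near the boundary:
  n = 62: C(62, 9) = 20286591270; 20286591270 < 34359738368? YES
  n = 63: C(63, 9) = 23667689815; 23667689815 < 34359738368? YES
  n = 64: C(64, 9) = 27540584512; 27540584512 < 34359738368? YES
  n = 65: C(65, 9) = 31966749880; 31966749880 < 34359738368? YES
  n = 66: C(66, 9) = 37014131440; 37014131440 < 34359738368? NO
  n = 67: C(67, 9) = 42757703560; 42757703560 < 34359738368? NO
The largest n with C(n, 9) < 34359738368 is n = 65 (where E[X] = 3995843735/4294967296 ≈ 0.930). Hence R(9, 9) > 65, i.e. R(9, 9) ≥ 66.

Largest n = 65; hence R(9, 9) > 65.


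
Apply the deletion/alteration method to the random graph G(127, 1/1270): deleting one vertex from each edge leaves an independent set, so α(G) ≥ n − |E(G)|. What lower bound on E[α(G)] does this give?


E[|E(G)|] = C(127, 2)·p = 8001 · (1/1270) = 63/10.
E[α(G)] ≥ n − E[|E(G)|] = 127 − 63/10 = 1207/10.
Numerically: ≈ 120.70000.
(This is only a lower bound; the true E[α(G)] may be larger.)

E[α(G)] ≥ 1207/10 ≈ 120.70000.


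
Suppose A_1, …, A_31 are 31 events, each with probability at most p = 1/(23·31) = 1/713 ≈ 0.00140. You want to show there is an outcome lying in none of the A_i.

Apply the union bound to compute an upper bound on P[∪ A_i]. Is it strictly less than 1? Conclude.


Union bound: P[∪_{i=1}^{31} A_i] ≤ Σ_i P[A_i] ≤ 31·p = 31·(1/713) = 1/23.
Numerically: 1/23 ≈ 0.04348.
Is 1/23 < 1? YES.
Since P[∪ A_i] ≤ 1/23 < 1, the complement has P[∩ A_i^c] ≥ 1 − 1/23 = 22/23 > 0, so some outcome avoids every A_i.

31·p = 1/23 ≈ 0.04348; existence CERTIFIED by the union bound.


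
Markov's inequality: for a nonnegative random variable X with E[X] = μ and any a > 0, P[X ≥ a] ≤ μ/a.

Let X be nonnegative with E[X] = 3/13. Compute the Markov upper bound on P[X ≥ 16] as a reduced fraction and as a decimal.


μ = E[X] = 3/13, a = 16.
Markov: P[X ≥ 16] ≤ μ/a = (3/13)/16 = 3/208.
Numerically: ≈ 0.0144.
(Since a = 16 > μ = 0.2308, the bound 3/208 is < 1 and informative.)

P[X ≥ 16] ≤ 3/208 ≈ 0.0144.


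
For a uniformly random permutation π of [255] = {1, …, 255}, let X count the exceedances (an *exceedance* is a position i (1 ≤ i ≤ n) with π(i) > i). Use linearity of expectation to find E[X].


Write X = Σ_{i=1}^{255} X_i, where X_i = 1_{π(i) > i}.
For each fixed i, π(i) is uniform over {1, …, 255} (marginal of a uniform permutation), so P[π(i) > i] = (n − i)/n. Summing: Σ_{i=1}^{255} (n − i)/n = (0 + 1 + … + 254)/255 = 255(255 − 1)/(2·255) = (255 − 1)/2.
Hence E[X] = Σ_{i=1}^{255} (255 − i)/255 = 127 ≈ 127.0000.

E[X] = 127 = 127.0000.


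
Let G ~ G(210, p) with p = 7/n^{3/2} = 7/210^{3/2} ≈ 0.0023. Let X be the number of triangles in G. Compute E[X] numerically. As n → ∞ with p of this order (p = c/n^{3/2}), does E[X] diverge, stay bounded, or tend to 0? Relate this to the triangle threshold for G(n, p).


Number of potential triangles: C(210, 3) = 1521520.
Each occurs with probability p³ ≈ (0.0023)³ ≈ 1.21705e-08.
By linearity: E[X] = C(210, 3)·p³ ≈ 1521520 · 1.21705e-08 ≈ 0.019.
Since α = 3/2 > 1, p = c/n^{3/2} = o(1/n) is below the triangle threshold p ~ 1/n. Asymptotically E[X] ~ (c³/6)·n^{3(1−α)} = (7³/6)·n^{-1.5} → 0, so by Markov's inequality G has no triangles w.h.p.

E[X] ≈ 0.019; in regime p = Θ(1/n^{3/2}) E[X] tends to 0 (below the triangle threshold p ~ 1/n).


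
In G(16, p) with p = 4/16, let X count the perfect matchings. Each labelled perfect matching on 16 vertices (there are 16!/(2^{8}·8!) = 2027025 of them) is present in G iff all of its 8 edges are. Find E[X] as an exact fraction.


K_16 has 16!/(2^{8}·8!) = 2027025 labelled perfect matchings.
For each such perfect matching H, let X_H = 1 if all 8 edges of H are present in G. Then P[X_H = 1] = p^{8} = (1/4)^{8} = 1/65536.
By linearity: E[X] = Σ_H E[X_H] = 2027025 · p^{8} = 2027025 · 1/65536 = 2027025/65536.
Numerically: E[X] ≈ 30.93.

E[X] = 2027025 · (1/4)^{8} = 2027025/65536 ≈ 30.93.


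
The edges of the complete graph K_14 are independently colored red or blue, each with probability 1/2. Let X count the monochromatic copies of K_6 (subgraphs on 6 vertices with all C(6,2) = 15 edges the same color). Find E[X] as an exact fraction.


Let X = Σ_S X_S over the C(14, 6) = 3003 subsets S of size 6, where X_S = 1 if the K_6 on S is monochromatic.
For a fixed S, the K_6 on S has C(6, 2) = 15 edges. P[all 15 edges red] = (1/2)^15, and likewise for blue, so P[monochromatic] = 2·(1/2)^15 = 2^{1 − 15} = 1/16384.
Summing: E[X] = C(14, 6) · 2^{1 − 15} = 3003 · 1/16384 = 3003/16384.
Numerically: E[X] ≈ 0.18329.

E[X] = C(14,6)·2^(1−C(6,2)) = 3003/16384 ≈ 0.18329.


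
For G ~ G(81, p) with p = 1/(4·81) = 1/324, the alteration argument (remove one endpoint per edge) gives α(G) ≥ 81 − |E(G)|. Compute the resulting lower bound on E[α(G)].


E[|E(G)|] = C(81, 2)·p = 3240 · (1/324) = 10.
E[α(G)] ≥ n − E[|E(G)|] = 81 − 10 = 71.
Numerically: ≈ 71.00000.
(This is only a lower bound; the true E[α(G)] may be larger.)

E[α(G)] ≥ 71 ≈ 71.00000.


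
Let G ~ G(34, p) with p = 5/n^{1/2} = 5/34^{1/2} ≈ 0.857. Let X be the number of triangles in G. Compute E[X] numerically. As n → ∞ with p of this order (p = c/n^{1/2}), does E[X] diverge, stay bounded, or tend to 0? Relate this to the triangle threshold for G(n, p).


Number of potential triangles: C(34, 3) = 5984.
Each occurs with probability p³ ≈ (0.857)³ ≈ 6.30510e-01.
By linearity: E[X] = C(34, 3)·p³ ≈ 5984 · 6.30510e-01 ≈ 3772.969.
Since α = 1/2 < 1, p = c/n^{1/2} ≫ 1/n is above the triangle threshold p ~ 1/n. Asymptotically E[X] ~ (c³/6)·n^{3(1−α)} = (5³/6)·n^{1.5} → ∞; triangles are abundant w.h.p.

E[X] ≈ 3772.969; in regime p = Θ(1/n^{1/2}) E[X] diverges (above the triangle threshold p ~ 1/n).


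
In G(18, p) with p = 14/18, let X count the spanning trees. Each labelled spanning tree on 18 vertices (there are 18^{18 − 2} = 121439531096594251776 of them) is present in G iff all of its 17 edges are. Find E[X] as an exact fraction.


K_18 has 18^{18 − 2} = 121439531096594251776 labelled spanning trees.
For each such spanning tree H, let X_H = 1 if all 17 edges of H are present in G. Then P[X_H = 1] = p^{17} = (7/9)^{17} = 232630513987207/16677181699666569.
By linearity of expectation: E[X] = Σ_H E[X_H] = 121439531096594251776 · p^{17} = 121439531096594251776 · 232630513987207/16677181699666569 = 15245673364665597952/9.
Numerically: E[X] ≈ 1.69e+18.

E[X] = 121439531096594251776 · (7/9)^{17} = 15245673364665597952/9 ≈ 1.69e+18.


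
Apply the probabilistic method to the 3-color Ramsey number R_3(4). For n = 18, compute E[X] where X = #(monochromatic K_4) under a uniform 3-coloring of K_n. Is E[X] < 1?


E[X] = C(18, 4) · 3^{1 − 6} = 3060 · 3^{−5} = 3060/243.
As a reduced fraction: E[X] = 340/27 ≈ 12.5926.
Is E[X] < 1? NO.
Since E[X] ≥ 1, the first-moment bound is inconclusive at n = 18; it does NOT by itself certify R_3(4) > 18.

E[X] = 340/27 ≈ 12.5926; E[X] ≥ 1; first-moment method inconclusive here.


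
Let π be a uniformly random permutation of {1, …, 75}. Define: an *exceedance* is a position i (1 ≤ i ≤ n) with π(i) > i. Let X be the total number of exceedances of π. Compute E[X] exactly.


Write X = Σ_{i=1}^{75} X_i, where X_i = 1_{π(i) > i}.
For each fixed i, π(i) is uniform over {1, …, 75} (marginal of a uniform permutation), so P[π(i) > i] = (n − i)/n. Summing: Σ_{i=1}^{75} (n − i)/n = (0 + 1 + … + 74)/75 = 75(75 − 1)/(2·75) = (75 − 1)/2.
Hence E[X] = Σ_{i=1}^{75} (75 − i)/75 = 37 ≈ 37.0000.

E[X] = 37 = 37.0000.


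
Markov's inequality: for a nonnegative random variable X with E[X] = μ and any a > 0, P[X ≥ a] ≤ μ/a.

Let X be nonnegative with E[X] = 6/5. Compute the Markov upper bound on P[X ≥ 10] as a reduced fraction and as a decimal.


μ = E[X] = 6/5, a = 10.
Markov: P[X ≥ 10] ≤ μ/a = (6/5)/10 = 3/25.
Numerically: ≈ 0.12000.
(Since a = 10 > μ = 1.20000, the bound 3/25 is < 1 and informative.)

P[X ≥ 10] ≤ 3/25 ≈ 0.12000.


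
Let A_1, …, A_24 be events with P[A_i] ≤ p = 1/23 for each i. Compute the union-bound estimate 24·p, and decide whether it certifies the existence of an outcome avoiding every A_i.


Union bound: P[∪_{i=1}^{24} A_i] ≤ Σ_i P[A_i] ≤ 24·p = 24·(1/23) = 24/23.
Numerically: 24/23 ≈ 1.0435.
Is 24/23 < 1? NO.
Since the bound 24/23 is ≥ 1, the union bound is uninformative here; it does NOT by itself certify existence.

24·p = 24/23 ≈ 1.0435; existence NOT certified by the union bound.


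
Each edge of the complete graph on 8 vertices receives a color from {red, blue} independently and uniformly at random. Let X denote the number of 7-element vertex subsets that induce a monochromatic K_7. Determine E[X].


Let X = Σ_S X_S over the C(8, 7) = 8 subsets S of size 7, where X_S = 1 if the K_7 on S is monochromatic.
For a fixed S, the K_7 on S has C(7, 2) = 21 edges. P[all 21 edges red] = (1/2)^21, and likewise for blue, so P[monochromatic] = 2·(1/2)^21 = 2^{1 − 21} = 1/1048576.
By linearity: E[X] = C(8, 7) · 2^{1 − 21} = 8 · 1/1048576 = 1/131072.
Numerically: E[X] ≈ 0.000008.

E[X] = C(8,7)·2^(1−C(7,2)) = 1/131072 ≈ 0.000008.


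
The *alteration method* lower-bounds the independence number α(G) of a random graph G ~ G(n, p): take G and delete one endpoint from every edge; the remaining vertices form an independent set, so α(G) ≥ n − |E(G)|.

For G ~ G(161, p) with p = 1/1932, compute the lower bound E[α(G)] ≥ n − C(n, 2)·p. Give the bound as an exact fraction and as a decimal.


E[|E(G)|] = C(161, 2)·p = 12880 · (1/1932) = 20/3.
E[α(G)] ≥ n − E[|E(G)|] = 161 − 20/3 = 463/3.
Numerically: ≈ 154.3333.
(This is only a lower bound; the true E[α(G)] may be larger.)

E[α(G)] ≥ 463/3 ≈ 154.3333.


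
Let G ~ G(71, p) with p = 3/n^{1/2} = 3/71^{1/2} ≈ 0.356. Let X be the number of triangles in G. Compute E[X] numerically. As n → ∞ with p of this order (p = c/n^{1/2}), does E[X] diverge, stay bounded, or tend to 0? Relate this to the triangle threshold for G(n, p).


Number of potential triangles: C(71, 3) = 57155.
Each occurs with probability p³ ≈ (0.356)³ ≈ 4.51311e-02.
By linearity: E[X] = C(71, 3)·p³ ≈ 57155 · 4.51311e-02 ≈ 2579.470.
Since α = 1/2 < 1, p = c/n^{1/2} ≫ 1/n is above the triangle threshold p ~ 1/n. Asymptotically E[X] ~ (c³/6)·n^{3(1−α)} = (3³/6)·n^{1.5} → ∞; triangles are abundant w.h.p.

E[X] ≈ 2579.470; in regime p = Θ(1/n^{1/2}) E[X] diverges (above the triangle threshold p ~ 1/n).


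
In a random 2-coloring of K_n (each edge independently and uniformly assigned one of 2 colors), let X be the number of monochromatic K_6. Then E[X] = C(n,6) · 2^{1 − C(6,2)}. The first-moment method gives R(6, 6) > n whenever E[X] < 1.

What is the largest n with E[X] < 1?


We need C(n, 6) · 2^{1 − 15} < 1, i.e. C(n, 6) < 2^{15 − 1} = 16384.
Check values of n near the boundary:
  n = 14: C(14, 6) = 3003; 3003 < 16384? YES
  n = 15: C(15, 6) = 5005; 5005 < 16384? YES
  n = 16: C(16, 6) = 8008; 8008 < 16384? YES
  n = 17: C(17, 6) = 12376; 12376 < 16384? YES
  n = 18: C(18, 6) = 18564; 18564 < 16384? NO
The largest n with C(n, 6) < 16384 is n = 17 (where E[X] = 1547/2048 ≈ 0.7554). Hence R(6, 6) > 17, i.e. R(6, 6) ≥ 18.

Largest n = 17; hence R(6, 6) > 17.


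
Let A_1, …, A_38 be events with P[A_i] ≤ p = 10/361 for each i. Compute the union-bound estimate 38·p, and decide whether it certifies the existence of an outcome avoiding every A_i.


Union bound: P[∪_{i=1}^{38} A_i] ≤ Σ_i P[A_i] ≤ 38·p = 38·(10/361) = 20/19.
Numerically: 20/19 ≈ 1.052632.
Is 20/19 < 1? NO.
Since the bound 20/19 is ≥ 1, the union bound is uninformative here; it does NOT by itself certify existence.

38·p = 20/19 ≈ 1.052632; existence NOT certified by the union bound.


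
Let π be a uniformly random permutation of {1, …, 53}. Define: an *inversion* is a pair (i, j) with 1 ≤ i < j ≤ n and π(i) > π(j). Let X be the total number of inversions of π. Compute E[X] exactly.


Write X = Σ X_I over the C(53, 2) = 1378 pairs i < j, with X_I the indicator of one inversion.
There are 1378 indicators.
For each fixed pair i < j, the values π(i) and π(j) are two distinct elements of {1, …, 53} in uniformly random order; by symmetry P[π(i) > π(j)] = 1/2.
By linearity: E[X] = 1378 · (1/2) = C(53, 2) · (1/2) = 1378/2 = 689 ≈ 689.000000.

E[X] = 689 = 689.000000.


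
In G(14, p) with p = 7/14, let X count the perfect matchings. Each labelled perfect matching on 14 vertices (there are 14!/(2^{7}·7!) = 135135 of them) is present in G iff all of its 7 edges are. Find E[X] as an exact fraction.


K_14 has 14!/(2^{7}·7!) = 135135 labelled perfect matchings.
For each such perfect matching H, let X_H = 1 if all 7 edges of H are present in G. Then P[X_H = 1] = p^{7} = (1/2)^{7} = 1/128.
By linearity: E[X] = Σ_H E[X_H] = 135135 · p^{7} = 135135 · 1/128 = 135135/128.
Numerically: E[X] ≈ 1.06e+03.

E[X] = 135135 · (1/2)^{7} = 135135/128 ≈ 1.06e+03.


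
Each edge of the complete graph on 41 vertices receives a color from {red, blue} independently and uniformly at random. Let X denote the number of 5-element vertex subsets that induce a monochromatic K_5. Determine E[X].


Let X = Σ_S X_S over the C(41, 5) = 749398 subsets S of size 5, where X_S = 1 if the K_5 on S is monochromatic.
For a fixed S, the K_5 on S has C(5, 2) = 10 edges. P[all 10 edges red] = (1/2)^10, and likewise for blue, so P[monochromatic] = 2·(1/2)^10 = 2^{1 − 10} = 1/512.
By linearity of expectation: E[X] = C(41, 5) · 2^{1 − 10} = 749398 · 1/512 = 374699/256.
Numerically: E[X] ≈ 1463.6680.

E[X] = C(41,5)·2^(1−C(5,2)) = 374699/256 ≈ 1463.6680.


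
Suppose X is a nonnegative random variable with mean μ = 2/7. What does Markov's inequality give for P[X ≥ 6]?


μ = E[X] = 2/7, a = 6.
Markov: P[X ≥ 6] ≤ μ/a = (2/7)/6 = 1/21.
Numerically: ≈ 0.048.
(Since a = 6 > μ = 0.286, the bound 1/21 is < 1 and informative.)

P[X ≥ 6] ≤ 1/21 ≈ 0.048.


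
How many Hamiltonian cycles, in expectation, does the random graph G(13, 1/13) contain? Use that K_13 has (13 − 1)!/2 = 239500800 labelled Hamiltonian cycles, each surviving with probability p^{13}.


K_13 has (13 − 1)!/2 = 239500800 labelled Hamiltonian cycles.
For each such Hamiltonian cycle H, let X_H = 1 if all 13 edges of H are present in G. Then P[X_H = 1] = p^{13} = (1/13)^{13} = 1/302875106592253.
Summing the indicators: E[X] = Σ_H E[X_H] = 239500800 · p^{13} = 239500800 · 1/302875106592253 = 239500800/302875106592253.
Numerically: E[X] ≈ 7.90758e-07.

E[X] = 239500800 · (1/13)^{13} = 239500800/302875106592253 ≈ 7.90758e-07.


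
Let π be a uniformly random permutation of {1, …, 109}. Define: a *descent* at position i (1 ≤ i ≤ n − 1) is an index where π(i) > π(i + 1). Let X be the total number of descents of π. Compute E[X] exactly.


Write X = Σ X_I over i = 1, …, 108, with X_I the indicator of one descent.
There are 108 indicators.
For each fixed i, the pair (π(i), π(i+1)) is a uniformly random ordered pair of distinct values from {1, …, 109}; by symmetry P[π(i) > π(i+1)] = 1/2.
By linearity: E[X] = 108 · (1/2) = (109 − 1) · (1/2) = 54 ≈ 54.0000.

E[X] = 54 = 54.0000.


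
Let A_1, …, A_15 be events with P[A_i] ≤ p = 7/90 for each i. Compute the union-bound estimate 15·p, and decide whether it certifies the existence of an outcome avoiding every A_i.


Union bound: P[∪_{i=1}^{15} A_i] ≤ Σ_i P[A_i] ≤ 15·p = 15·(7/90) = 7/6.
Numerically: 7/6 ≈ 1.166667.
Is 7/6 < 1? NO.
Since the bound 7/6 is ≥ 1, the union bound is uninformative here; it does NOT by itself certify existence.

15·p = 7/6 ≈ 1.166667; existence NOT certified by the union bound.


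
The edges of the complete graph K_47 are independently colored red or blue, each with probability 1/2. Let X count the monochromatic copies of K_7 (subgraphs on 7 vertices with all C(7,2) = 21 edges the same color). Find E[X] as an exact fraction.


Let X = Σ_S X_S over the C(47, 7) = 62891499 subsets S of size 7, where X_S = 1 if the K_7 on S is monochromatic.
For a fixed S, the K_7 on S has C(7, 2) = 21 edges. P[all 21 edges red] = (1/2)^21, and likewise for blue, so P[monochromatic] = 2·(1/2)^21 = 2^{1 − 21} = 1/1048576.
Summing: E[X] = C(47, 7) · 2^{1 − 21} = 62891499 · 1/1048576 = 62891499/1048576.
Numerically: E[X] ≈ 59.978.

E[X] = C(47,7)·2^(1−C(7,2)) = 62891499/1048576 ≈ 59.978.


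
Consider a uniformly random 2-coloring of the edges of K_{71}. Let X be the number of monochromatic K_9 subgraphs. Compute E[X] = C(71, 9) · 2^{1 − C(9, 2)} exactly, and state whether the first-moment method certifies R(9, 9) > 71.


E[X] = C(71, 9) · 2^{1 − 36} = 74473879480 · 2^{−35} = 74473879480/34359738368.
As a reduced fraction: E[X] = 9309234935/4294967296 ≈ 2.167.
Is E[X] < 1? NO.
Since E[X] ≥ 1, the first-moment bound is inconclusive at n = 71; it does NOT by itself certify R(9, 9) > 71.

E[X] = 9309234935/4294967296 ≈ 2.167; E[X] ≥ 1; first-moment method inconclusive here.


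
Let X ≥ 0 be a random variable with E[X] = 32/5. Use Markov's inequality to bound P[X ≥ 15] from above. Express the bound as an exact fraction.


μ = E[X] = 32/5, a = 15.
Markov: P[X ≥ 15] ≤ μ/a = (32/5)/15 = 32/75.
Numerically: ≈ 0.426667.
(Since a = 15 > μ = 6.400000, the bound 32/75 is < 1 and informative.)

P[X ≥ 15] ≤ 32/75 ≈ 0.426667.


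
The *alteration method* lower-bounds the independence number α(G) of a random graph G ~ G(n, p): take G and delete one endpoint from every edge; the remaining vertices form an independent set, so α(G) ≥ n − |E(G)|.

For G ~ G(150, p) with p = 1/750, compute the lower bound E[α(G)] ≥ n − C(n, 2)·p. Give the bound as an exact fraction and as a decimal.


E[|E(G)|] = C(150, 2)·p = 11175 · (1/750) = 149/10.
E[α(G)] ≥ n − E[|E(G)|] = 150 − 149/10 = 1351/10.
Numerically: ≈ 135.100.
(This is only a lower bound; the true E[α(G)] may be larger.)

E[α(G)] ≥ 1351/10 ≈ 135.100.


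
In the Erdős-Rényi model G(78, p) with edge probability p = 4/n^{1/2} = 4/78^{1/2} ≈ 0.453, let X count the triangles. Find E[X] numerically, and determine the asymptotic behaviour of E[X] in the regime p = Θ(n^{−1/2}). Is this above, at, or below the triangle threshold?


Number of potential triangles: C(78, 3) = 76076.
Each occurs with probability p³ ≈ (0.453)³ ≈ 9.29048e-02.
By linearity: E[X] = C(78, 3)·p³ ≈ 76076 · 9.29048e-02 ≈ 7067.824.
Since α = 1/2 < 1, p = c/n^{1/2} ≫ 1/n is above the triangle threshold p ~ 1/n. Asymptotically E[X] ~ (c³/6)·n^{3(1−α)} = (4³/6)·n^{1.5} → ∞; triangles are abundant w.h.p.

E[X] ≈ 7067.824; in regime p = Θ(1/n^{1/2}) E[X] diverges (above the triangle threshold p ~ 1/n).


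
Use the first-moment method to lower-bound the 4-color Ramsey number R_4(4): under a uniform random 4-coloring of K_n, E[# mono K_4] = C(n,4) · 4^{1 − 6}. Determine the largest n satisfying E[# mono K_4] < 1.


We need C(n, 4) · 4^{1 − 6} < 1, i.e. C(n, 4) < 4^{6 − 1} = 1024.
Check values of n near the boundary:
  n = 8: C(8, 4) = 70; 70 < 1024? YES
  n = 9: C(9, 4) = 126; 126 < 1024? YES
  n = 10: C(10, 4) = 210; 210 < 1024? YES
  n = 11: C(11, 4) = 330; 330 < 1024? YES
  n = 12: C(12, 4) = 495; 495 < 1024? YES
  n = 13: C(13, 4) = 715; 715 < 1024? YES
  n = 14: C(14, 4) = 1001; 1001 < 1024? YES
  n = 15: C(15, 4) = 1365; 1365 < 1024? NO
The largest n with C(n, 4) < 1024 is n = 14 (where E[X] = 1001/1024 ≈ 0.9775). Hence R_4(4) > 14, i.e. R_4(4) ≥ 15.

Largest n = 14; hence R_4(4) > 14.


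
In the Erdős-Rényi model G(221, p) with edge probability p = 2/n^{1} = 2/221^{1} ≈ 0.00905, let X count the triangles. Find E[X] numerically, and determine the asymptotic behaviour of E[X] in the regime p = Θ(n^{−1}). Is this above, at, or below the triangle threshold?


Number of potential triangles: C(221, 3) = 1774630.
Each occurs with probability p³ ≈ (0.00905)³ ≈ 7.411620e-07.
By linearity: E[X] = C(221, 3)·p³ ≈ 1774630 · 7.411620e-07 ≈ 1.3153.
Here α = 1, so p = 2/n is exactly at the triangle threshold p ~ 1/n. Asymptotically E[X] → c³/6 = 2³/6 = 4/3 ≈ 1.3333, a bounded constant. In this regime the triangle count is asymptotically Poisson(c³/6).

E[X] ≈ 1.3153; in regime p = Θ(1/n^{1}) E[X] stays bounded (at the triangle threshold p ~ 1/n).


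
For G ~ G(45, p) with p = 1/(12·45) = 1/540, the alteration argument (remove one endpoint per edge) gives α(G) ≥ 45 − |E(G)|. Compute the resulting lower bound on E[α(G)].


E[|E(G)|] = C(45, 2)·p = 990 · (1/540) = 11/6.
E[α(G)] ≥ n − E[|E(G)|] = 45 − 11/6 = 259/6.
Numerically: ≈ 43.1667.
(This is only a lower bound; the true E[α(G)] may be larger.)

E[α(G)] ≥ 259/6 ≈ 43.1667.


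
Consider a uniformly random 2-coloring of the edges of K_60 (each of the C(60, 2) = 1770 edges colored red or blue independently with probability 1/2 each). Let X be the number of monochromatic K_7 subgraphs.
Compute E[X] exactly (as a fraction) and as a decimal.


Let X = Σ_S X_S over the C(60, 7) = 386206920 subsets S of size 7, where X_S = 1 if the K_7 on S is monochromatic.
For a fixed S, the K_7 on S has C(7, 2) = 21 edges. P[all 21 edges red] = (1/2)^21, and likewise for blue, so P[monochromatic] = 2·(1/2)^21 = 2^{1 − 21} = 1/1048576.
By linearity: E[X] = C(60, 7) · 2^{1 − 21} = 386206920 · 1/1048576 = 48275865/131072.
Numerically: E[X] ≈ 368.316.

E[X] = C(60,7)·2^(1−C(7,2)) = 48275865/131072 ≈ 368.316.


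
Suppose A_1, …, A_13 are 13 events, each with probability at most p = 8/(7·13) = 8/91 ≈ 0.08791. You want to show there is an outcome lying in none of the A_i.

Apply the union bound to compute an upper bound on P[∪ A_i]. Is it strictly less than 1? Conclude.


Union bound: P[∪_{i=1}^{13} A_i] ≤ Σ_i P[A_i] ≤ 13·p = 13·(8/91) = 8/7.
Numerically: 8/7 ≈ 1.14286.
Is 8/7 < 1? NO.
Since the bound 8/7 is ≥ 1, the union bound is uninformative here; it does NOT by itself certify existence.

13·p = 8/7 ≈ 1.14286; existence NOT certified by the union bound.


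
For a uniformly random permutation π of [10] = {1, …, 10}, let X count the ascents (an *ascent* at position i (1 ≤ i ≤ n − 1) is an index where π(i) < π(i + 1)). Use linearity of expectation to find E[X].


Write X = Σ X_I over i = 1, …, 9, with X_I the indicator of one ascent.
There are 9 indicators.
For each fixed i, the pair (π(i), π(i+1)) is a uniformly random ordered pair of distinct values from {1, …, 10}; by symmetry P[π(i) < π(i+1)] = 1/2.
By linearity: E[X] = 9 · (1/2) = (10 − 1) · (1/2) = 9/2 ≈ 4.5000.

E[X] = 9/2 = 4.5000.


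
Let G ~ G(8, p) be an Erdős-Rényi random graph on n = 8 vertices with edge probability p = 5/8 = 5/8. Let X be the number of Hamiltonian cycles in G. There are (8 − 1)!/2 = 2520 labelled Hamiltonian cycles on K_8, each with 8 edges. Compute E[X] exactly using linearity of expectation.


K_8 has (8 − 1)!/2 = 2520 labelled Hamiltonian cycles.
For each such Hamiltonian cycle H, let X_H = 1 if all 8 edges of H are present in G. Then P[X_H = 1] = p^{8} = (5/8)^{8} = 390625/16777216.
By linearity of expectation: E[X] = Σ_H E[X_H] = 2520 · p^{8} = 2520 · 390625/16777216 = 123046875/2097152.
Numerically: E[X] ≈ 58.67.

E[X] = 2520 · (5/8)^{8} = 123046875/2097152 ≈ 58.67.


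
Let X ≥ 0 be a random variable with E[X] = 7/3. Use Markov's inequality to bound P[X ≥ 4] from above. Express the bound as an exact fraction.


μ = E[X] = 7/3, a = 4.
Markov: P[X ≥ 4] ≤ μ/a = (7/3)/4 = 7/12.
Numerically: ≈ 0.583333.
(Since a = 4 > μ = 2.333333, the bound 7/12 is < 1 and informative.)

P[X ≥ 4] ≤ 7/12 ≈ 0.583333.


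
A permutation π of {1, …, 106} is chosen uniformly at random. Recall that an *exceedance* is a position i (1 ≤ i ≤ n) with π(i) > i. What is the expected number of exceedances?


Write X = Σ_{i=1}^{106} X_i, where X_i = 1_{π(i) > i}.
For each fixed i, π(i) is uniform over {1, …, 106} (marginal of a uniform permutation), so P[π(i) > i] = (n − i)/n. Summing: Σ_{i=1}^{106} (n − i)/n = (0 + 1 + … + 105)/106 = 106(106 − 1)/(2·106) = (106 − 1)/2.
Hence E[X] = Σ_{i=1}^{106} (106 − i)/106 = 105/2 ≈ 52.500000.

E[X] = 105/2 = 52.500000.


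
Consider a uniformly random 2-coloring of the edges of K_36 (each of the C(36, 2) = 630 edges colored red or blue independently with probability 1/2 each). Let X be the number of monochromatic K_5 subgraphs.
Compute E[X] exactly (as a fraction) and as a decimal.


Let X = Σ_S X_S over the C(36, 5) = 376992 subsets S of size 5, where X_S = 1 if the K_5 on S is monochromatic.
For a fixed S, the K_5 on S has C(5, 2) = 10 edges. P[all 10 edges red] = (1/2)^10, and likewise for blue, so P[monochromatic] = 2·(1/2)^10 = 2^{1 − 10} = 1/512.
By linearity of expectation: E[X] = C(36, 5) · 2^{1 − 10} = 376992 · 1/512 = 11781/16.
Numerically: E[X] ≈ 736.31250.

E[X] = C(36,5)·2^(1−C(5,2)) = 11781/16 ≈ 736.31250.


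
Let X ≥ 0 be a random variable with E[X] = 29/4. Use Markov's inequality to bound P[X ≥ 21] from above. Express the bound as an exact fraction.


μ = E[X] = 29/4, a = 21.
Markov: P[X ≥ 21] ≤ μ/a = (29/4)/21 = 29/84.
Numerically: ≈ 0.34524.
(Since a = 21 > μ = 7.25000, the bound 29/84 is < 1 and informative.)

P[X ≥ 21] ≤ 29/84 ≈ 0.34524.


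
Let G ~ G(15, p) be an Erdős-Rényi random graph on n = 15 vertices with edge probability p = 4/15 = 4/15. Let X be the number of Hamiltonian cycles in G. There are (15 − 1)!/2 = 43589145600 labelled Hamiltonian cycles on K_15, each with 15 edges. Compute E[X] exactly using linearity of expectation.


K_15 has (15 − 1)!/2 = 43589145600 labelled Hamiltonian cycles.
For each such Hamiltonian cycle H, let X_H = 1 if all 15 edges of H are present in G. Then P[X_H = 1] = p^{15} = (4/15)^{15} = 1073741824/437893890380859375.
By linearity: E[X] = Σ_H E[X_H] = 43589145600 · p^{15} = 43589145600 · 1073741824/437893890380859375 = 7704277975826432/72081298828125.
Numerically: E[X] ≈ 107.

E[X] = 43589145600 · (4/15)^{15} = 7704277975826432/72081298828125 ≈ 107.


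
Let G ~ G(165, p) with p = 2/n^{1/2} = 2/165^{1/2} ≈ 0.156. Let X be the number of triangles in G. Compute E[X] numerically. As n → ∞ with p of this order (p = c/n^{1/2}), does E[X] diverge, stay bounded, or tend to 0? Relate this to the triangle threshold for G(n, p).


Number of potential triangles: C(165, 3) = 735130.
Each occurs with probability p³ ≈ (0.156)³ ≈ 3.77454e-03.
By linearity: E[X] = C(165, 3)·p³ ≈ 735130 · 3.77454e-03 ≈ 2774.778.
Since α = 1/2 < 1, p = c/n^{1/2} ≫ 1/n is above the triangle threshold p ~ 1/n. Asymptotically E[X] ~ (c³/6)·n^{3(1−α)} = (2³/6)·n^{1.5} → ∞; triangles are abundant w.h.p.

E[X] ≈ 2774.778; in regime p = Θ(1/n^{1/2}) E[X] diverges (above the triangle threshold p ~ 1/n).


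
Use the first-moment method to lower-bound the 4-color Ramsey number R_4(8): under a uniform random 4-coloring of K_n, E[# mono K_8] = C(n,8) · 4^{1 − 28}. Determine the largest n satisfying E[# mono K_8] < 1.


We need C(n, 8) · 4^{1 − 28} < 1, i.e. C(n, 8) < 4^{28 − 1} = 18014398509481984.
Check values of n near the boundary:
  n = 406: C(406, 8) = 17082453897995850; 17082453897995850 < 18014398509481984? YES
  n = 407: C(407, 8) = 17424959239309050; 17424959239309050 < 18014398509481984? YES
  n = 408: C(408, 8) = 17773458424095231; 17773458424095231 < 18014398509481984? YES
  n = 409: C(409, 8) = 18128041135797879; 18128041135797879 < 18014398509481984? NO
  n = 410: C(410, 8) = 18488798173326195; 18488798173326195 < 18014398509481984? NO
  n = 411: C(411, 8) = 18855821462126715; 18855821462126715 < 18014398509481984? NO
The largest n with C(n, 8) < 18014398509481984 is n = 408 (where E[X] = 17773458424095231/18014398509481984 ≈ 0.98663). Hence R_4(8) > 408, i.e. R_4(8) ≥ 409.

Largest n = 408; hence R_4(8) > 408.


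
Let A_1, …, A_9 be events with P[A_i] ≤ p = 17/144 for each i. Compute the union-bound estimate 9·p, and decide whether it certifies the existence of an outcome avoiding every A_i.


Union bound: P[∪_{i=1}^{9} A_i] ≤ Σ_i P[A_i] ≤ 9·p = 9·(17/144) = 17/16.
Numerically: 17/16 ≈ 1.062500.
Is 17/16 < 1? NO.
Since the bound 17/16 is ≥ 1, the union bound is uninformative here; it does NOT by itself certify existence.

9·p = 17/16 ≈ 1.062500; existence NOT certified by the union bound.


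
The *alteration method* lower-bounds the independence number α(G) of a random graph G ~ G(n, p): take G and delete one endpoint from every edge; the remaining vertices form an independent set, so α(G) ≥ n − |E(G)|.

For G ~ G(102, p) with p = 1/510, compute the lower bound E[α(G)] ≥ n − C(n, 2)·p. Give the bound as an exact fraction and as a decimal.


E[|E(G)|] = C(102, 2)·p = 5151 · (1/510) = 101/10.
E[α(G)] ≥ n − E[|E(G)|] = 102 − 101/10 = 919/10.
Numerically: ≈ 91.9000.
(This is only a lower bound; the true E[α(G)] may be larger.)

E[α(G)] ≥ 919/10 ≈ 91.9000.


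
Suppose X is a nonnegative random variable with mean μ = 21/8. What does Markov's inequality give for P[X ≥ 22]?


μ = E[X] = 21/8, a = 22.
Markov: P[X ≥ 22] ≤ μ/a = (21/8)/22 = 21/176.
Numerically: ≈ 0.119.
(Since a = 22 > μ = 2.625, the bound 21/176 is < 1 and informative.)

P[X ≥ 22] ≤ 21/176 ≈ 0.119.


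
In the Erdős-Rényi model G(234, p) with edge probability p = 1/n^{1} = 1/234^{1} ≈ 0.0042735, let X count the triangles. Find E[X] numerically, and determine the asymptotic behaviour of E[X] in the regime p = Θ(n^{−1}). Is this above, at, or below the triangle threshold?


Number of potential triangles: C(234, 3) = 2108184.
Each occurs with probability p³ ≈ (0.0042735)³ ≈ 7.8046320e-08.
By linearity: E[X] = C(234, 3)·p³ ≈ 2108184 · 7.8046320e-08 ≈ 0.16454.
Here α = 1, so p = 1/n is exactly at the triangle threshold p ~ 1/n. Asymptotically E[X] → c³/6 = 1³/6 = 1/6 ≈ 0.16667, a bounded constant. In this regime the triangle count is asymptotically Poisson(c³/6).

E[X] ≈ 0.16454; in regime p = Θ(1/n^{1}) E[X] stays bounded (at the triangle threshold p ~ 1/n).


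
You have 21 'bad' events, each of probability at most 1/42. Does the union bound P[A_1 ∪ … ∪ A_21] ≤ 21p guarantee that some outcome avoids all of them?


Union bound: P[∪_{i=1}^{21} A_i] ≤ Σ_i P[A_i] ≤ 21·p = 21·(1/42) = 1/2.
Numerically: 1/2 ≈ 0.500000.
Is 1/2 < 1? YES.
Since P[∪ A_i] ≤ 1/2 < 1, the complement has P[∩ A_i^c] ≥ 1 − 1/2 = 1/2 > 0, so some outcome avoids every A_i.

21·p = 1/2 ≈ 0.500000; existence CERTIFIED by the union bound.


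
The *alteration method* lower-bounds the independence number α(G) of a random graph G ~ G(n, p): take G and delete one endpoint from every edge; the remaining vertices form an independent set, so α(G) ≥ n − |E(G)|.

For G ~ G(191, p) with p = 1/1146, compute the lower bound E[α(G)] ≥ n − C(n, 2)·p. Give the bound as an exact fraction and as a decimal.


E[|E(G)|] = C(191, 2)·p = 18145 · (1/1146) = 95/6.
E[α(G)] ≥ n − E[|E(G)|] = 191 − 95/6 = 1051/6.
Numerically: ≈ 175.167.
(This is only a lower bound; the true E[α(G)] may be larger.)

E[α(G)] ≥ 1051/6 ≈ 175.167.


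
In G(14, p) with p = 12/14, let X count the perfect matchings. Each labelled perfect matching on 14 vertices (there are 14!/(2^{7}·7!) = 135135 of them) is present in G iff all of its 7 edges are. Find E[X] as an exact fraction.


K_14 has 14!/(2^{7}·7!) = 135135 labelled perfect matchings.
For each such perfect matching H, let X_H = 1 if all 7 edges of H are present in G. Then P[X_H = 1] = p^{7} = (6/7)^{7} = 279936/823543.
Summing the indicators: E[X] = Σ_H E[X_H] = 135135 · p^{7} = 135135 · 279936/823543 = 5404164480/117649.
Numerically: E[X] ≈ 45935.

E[X] = 135135 · (6/7)^{7} = 5404164480/117649 ≈ 45935.
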